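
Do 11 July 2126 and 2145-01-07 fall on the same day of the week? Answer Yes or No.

From Jul 11, 2126 to Jan 7, 2145 is 6755 days.
6755 mod 7 = 0, so they are the same weekday.
(Jul 11, 2126 is a Thursday; Jan 7, 2145 is a Thursday.)

Yes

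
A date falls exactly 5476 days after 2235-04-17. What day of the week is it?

Apr 17, 2235 is a Friday.
5476 mod 7 = 2, so 5476 days after a Friday is Friday + 2 = Sunday.

Sunday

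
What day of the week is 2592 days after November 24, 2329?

First find the weekday of Nov 24, 2329. Doomsday rule: the anchor day for the 2300s is Wednesday. For year 29: 29÷12 = 2 r 5, and 5÷4 = 1, so 2+5+1 = 8.
Wednesday + 8 ≡ Thursday — that's 2329's doomsday.
In November the doomsday date is Nov 7.
Nov 24 is 17 days after Nov 7; 17 mod 7 = 3, so Thursday + 3 = Sunday.
2592 mod 7 = 2, so 2592 days after a Sunday is Sunday + 2 = Tuesday.

Tuesday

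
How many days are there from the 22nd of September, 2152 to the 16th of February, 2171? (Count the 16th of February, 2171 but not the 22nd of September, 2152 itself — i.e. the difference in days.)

Sep 22, 2152 → Sep 22, 2153: 365 days.
Sep 22, 2153 → Sep 22, 2154: 365 days.
Sep 22, 2154 → Sep 22, 2155: 365 days.
Sep 22, 2155 → Sep 22, 2156: 366 days (Feb 29, 2156 is in that span).
Sep 22, 2156 → Sep 22, 2157: 365 days.
Sep 22, 2157 → Sep 22, 2158: 365 days.
Sep 22, 2158 → Sep 22, 2159: 365 days.
Sep 22, 2159 → Sep 22, 2160: 366 days (Feb 29, 2160 is in that span).
Sep 22, 2160 → Sep 22, 2161: 365 days.
Sep 22, 2161 → Sep 22, 2162: 365 days.
Sep 22, 2162 → Sep 22, 2163: 365 days.
Sep 22, 2163 → Sep 22, 2164: 366 days (Feb 29, 2164 is in that span).
Sep 22, 2164 → Sep 22, 2165: 365 days.
Sep 22, 2165 → Sep 22, 2166: 365 days.
Sep 22, 2166 → Sep 22, 2167: 365 days.
Sep 22, 2167 → Sep 22, 2168: 366 days (Feb 29, 2168 is in that span).
Sep 22, 2168 → Sep 22, 2169: 365 days.
Sep 22, 2169 → Sep 22, 2170: 365 days.
Sep 22, 2170 → Oct 22, 2170: 30 days (September has 30).
Oct 22, 2170 → Nov 22, 2170: 31 days (October has 31).
Nov 22, 2170 → Dec 22, 2170: 30 days (November has 30).
Dec 22, 2170 → Jan 22, 2171: 31 days (December has 31).
Jan 22, 2171 → Feb 16, 2171: 25 days.
Total: 6721 days.

6721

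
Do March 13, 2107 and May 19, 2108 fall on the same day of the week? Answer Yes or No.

No

From Mar 13, 2107 to May 19, 2108 is 433 days.
433 mod 7 = 6, so they are different weekdays.
(Mar 13, 2107 is a Sunday; May 19, 2108 is a Saturday.)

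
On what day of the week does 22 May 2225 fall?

Sunday

Doomsday rule: the anchor day for the 2200s is Friday. For year 25: 25÷12 = 2 r 1, and 1÷4 = 0, so 2+1+0 = 3.
Friday + 3 ≡ Monday — that's 2225's doomsday.
In May the doomsday date is May 9.
May 22 is 13 days after May 9; 13 mod 7 = 6, so Monday + 6 = Sunday.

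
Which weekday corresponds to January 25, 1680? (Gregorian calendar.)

Doomsday rule: the anchor day for the 1600s is Tuesday. For year 80: 80÷12 = 6 r 8, and 8÷4 = 2, so 6+8+2 = 16.
Tuesday + 16 ≡ Thursday — that's 1680's doomsday.
In January the doomsday date is Jan 4 (1680 is a leap year (divisible by 4)).
Jan 25 is 21 days after Jan 4; 21 mod 7 = 0, so Thursday + 0 = Thursday.

Thursday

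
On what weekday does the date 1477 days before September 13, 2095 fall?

Tuesday

First find the weekday of Sep 13, 2095. Doomsday rule: the anchor day for the 2000s is Tuesday. For year 95: 95÷12 = 7 r 11, and 11÷4 = 2, so 7+11+2 = 20.
Tuesday + 20 ≡ Monday — that's 2095's doomsday.
In September the doomsday date is Sep 5.
Sep 13 is 8 days after Sep 5; 8 mod 7 = 1, so Monday + 1 = Tuesday.
1477 mod 7 = 0, so 1477 days before a Tuesday is Tuesday − 0 = Tuesday.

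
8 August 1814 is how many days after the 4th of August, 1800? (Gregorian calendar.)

5117

Aug 4, 1800 → Aug 4, 1801: 365 days.
Aug 4, 1801 → Aug 4, 1802: 365 days.
Aug 4, 1802 → Aug 4, 1803: 365 days.
Aug 4, 1803 → Aug 4, 1804: 366 days (Feb 29, 1804 is in that span).
Aug 4, 1804 → Aug 4, 1805: 365 days.
Aug 4, 1805 → Aug 4, 1806: 365 days.
Aug 4, 1806 → Aug 4, 1807: 365 days.
Aug 4, 1807 → Aug 4, 1808: 366 days (Feb 29, 1808 is in that span).
Aug 4, 1808 → Aug 4, 1809: 365 days.
Aug 4, 1809 → Aug 4, 1810: 365 days.
Aug 4, 1810 → Aug 4, 1811: 365 days.
Aug 4, 1811 → Aug 4, 1812: 366 days (Feb 29, 1812 is in that span).
Aug 4, 1812 → Aug 4, 1813: 365 days.
Aug 4, 1813 → Sep 4, 1813: 31 days (August has 31).
Sep 4, 1813 → Oct 4, 1813: 30 days (September has 30).
Oct 4, 1813 → Nov 4, 1813: 31 days (October has 31).
Nov 4, 1813 → Dec 4, 1813: 30 days (November has 30).
Dec 4, 1813 → Jan 4, 1814: 31 days (December has 31).
Jan 4, 1814 → Feb 4, 1814: 31 days (January has 31).
Feb 4, 1814 → Mar 4, 1814: 28 days (February has 28).
Mar 4, 1814 → Apr 4, 1814: 31 days (March has 31).
Apr 4, 1814 → May 4, 1814: 30 days (April has 30).
May 4, 1814 → Jun 4, 1814: 31 days (May has 31).
Jun 4, 1814 → Jul 4, 1814: 30 days (June has 30).
Jul 4, 1814 → Aug 4, 1814: 31 days (July has 31).
Aug 4, 1814 → Aug 8, 1814: 4 days.
Total: 5117 days.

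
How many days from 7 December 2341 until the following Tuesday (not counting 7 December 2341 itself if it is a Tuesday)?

Dec 7, 2341 is a Sunday.
From Sunday to the next Tuesday is 2 days.

2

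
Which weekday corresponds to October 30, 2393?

Saturday

Doomsday rule: the anchor day for the 2300s is Wednesday. For year 93: 93÷12 = 7 r 9, and 9÷4 = 2, so 7+9+2 = 18.
Wednesday + 18 ≡ Sunday — that's 2393's doomsday.
In October the doomsday date is Oct 10.
Oct 30 is 20 days after Oct 10; 20 mod 7 = 6, so Sunday + 6 = Saturday.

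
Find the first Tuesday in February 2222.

February 1, 2222 is a Friday.
The first Tuesday is therefore February 5 (4 days later).

February 5, 2222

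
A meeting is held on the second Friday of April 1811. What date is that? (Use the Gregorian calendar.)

April 12, 1811

April 1, 1811 is a Monday.
The first Friday is therefore April 5 (4 days later).
The second Friday is 5 + 1×7 = April 12.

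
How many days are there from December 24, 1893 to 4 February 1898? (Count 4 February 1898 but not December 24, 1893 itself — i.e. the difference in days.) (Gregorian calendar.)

Dec 24, 1893 → Dec 24, 1894: 365 days.
Dec 24, 1894 → Dec 24, 1895: 365 days.
Dec 24, 1895 → Dec 24, 1896: 366 days (Feb 29, 1896 is in that span).
Dec 24, 1896 → Dec 24, 1897: 365 days.
Dec 24, 1897 → Jan 24, 1898: 31 days (December has 31).
Jan 24, 1898 → Feb 4, 1898: 11 days.
Total: 1503 days.

1503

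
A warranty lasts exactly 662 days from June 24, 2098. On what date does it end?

+365 (one year) → Jun 24, 2099 (297 left).
Jun has 30 days: +7 → Jul 1, 2099 (290 left).
Jul has 31 days: +31 → Aug 1, 2099 (259 left).
Aug has 31 days: +31 → Sep 1, 2099 (228 left).
Sep has 30 days: +30 → Oct 1, 2099 (198 left).
Oct has 31 days: +31 → Nov 1, 2099 (167 left).
Nov has 30 days: +30 → Dec 1, 2099 (137 left).
Dec has 31 days: +31 → Jan 1, 2100 (106 left).
Jan has 31 days: +31 → Feb 1, 2100 (75 left).
Feb has 28 days: +28 → Mar 1, 2100 (47 left).
Mar has 31 days: +31 → Apr 1, 2100 (16 left).
+16 → Apr 17, 2100.

April 17, 2100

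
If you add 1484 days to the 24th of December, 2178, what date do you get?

January 16, 2183

+365 (one year) → Dec 24, 2179 (1119 left).
+366 (one year; includes Feb 29, 2180) → Dec 24, 2180 (753 left).
+365 (one year) → Dec 24, 2181 (388 left).
Dec has 31 days: +8 → Jan 1, 2182 (380 left).
Jan has 31 days: +31 → Feb 1, 2182 (349 left).
Feb has 28 days: +28 → Mar 1, 2182 (321 left).
Mar has 31 days: +31 → Apr 1, 2182 (290 left).
Apr has 30 days: +30 → May 1, 2182 (260 left).
May has 31 days: +31 → Jun 1, 2182 (229 left).
Jun has 30 days: +30 → Jul 1, 2182 (199 left).
Jul has 31 days: +31 → Aug 1, 2182 (168 left).
Aug has 31 days: +31 → Sep 1, 2182 (137 left).
Sep has 30 days: +30 → Oct 1, 2182 (107 left).
Oct has 31 days: +31 → Nov 1, 2182 (76 left).
Nov has 30 days: +30 → Dec 1, 2182 (46 left).
Dec has 31 days: +31 → Jan 1, 2183 (15 left).
+15 → Jan 16, 2183.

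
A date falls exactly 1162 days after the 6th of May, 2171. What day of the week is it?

May 6, 2171 is a Monday.
1162 mod 7 = 0, so 1162 days after a Monday is Monday + 0 = Monday.

Monday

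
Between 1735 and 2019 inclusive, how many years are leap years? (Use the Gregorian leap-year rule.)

Multiples of 4 in [1735,2019]: 71.
Of those, multiples of 100: 3 (not leap unless ÷400).
Multiples of 400: 1.
Leap years = 71 − 3 + 1 = 69.

69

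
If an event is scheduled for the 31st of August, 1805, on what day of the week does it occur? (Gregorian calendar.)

Doomsday rule: the anchor day for the 1800s is Friday. For year 05: 5÷12 = 0 r 5, and 5÷4 = 1, so 0+5+1 = 6.
Friday + 6 ≡ Thursday — that's 1805's doomsday.
In August the doomsday date is Aug 8.
Aug 31 is 23 days after Aug 8; 23 mod 7 = 2, so Thursday + 2 = Saturday.

Saturday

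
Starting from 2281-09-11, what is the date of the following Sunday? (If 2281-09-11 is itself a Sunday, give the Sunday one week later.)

September 18, 2281

Sep 11, 2281 is a Sunday.
From Sunday to the next Sunday is 7 days.
Sep 11, 2281 + 7 = Sep 18, 2281.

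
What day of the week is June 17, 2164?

Sunday

January 1, 2164 is a Sunday.
Jan 1, 2164 → Feb 1, 2164: 31 days (January has 31).
Feb 1, 2164 → Mar 1, 2164: 29 days (February has 29).
Mar 1, 2164 → Apr 1, 2164: 31 days (March has 31).
Apr 1, 2164 → May 1, 2164: 30 days (April has 30).
May 1, 2164 → Jun 1, 2164: 31 days (May has 31).
Jun 1, 2164 → Jun 17, 2164: 16 days.
Total: 168 days.
168 mod 7 = 0, so Sunday + 0 = Sunday.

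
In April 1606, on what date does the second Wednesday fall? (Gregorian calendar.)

April 12, 1606

April 1, 1606 is a Saturday.
The first Wednesday is therefore April 5 (4 days later).
The second Wednesday is 5 + 1×7 = April 12.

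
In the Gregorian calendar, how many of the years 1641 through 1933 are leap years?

70

Multiples of 4 in [1641,1933]: 73.
Of those, multiples of 100: 3 (not leap unless ÷400).
Multiples of 400: 0.
Leap years = 73 − 3 + 0 = 70.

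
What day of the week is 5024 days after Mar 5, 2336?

Tuesday

Mar 5, 2336 is a Thursday.
5024 mod 7 = 5, so 5024 days after a Thursday is Thursday + 5 = Tuesday.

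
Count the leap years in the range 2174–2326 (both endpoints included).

36

Multiples of 4 in [2174,2326]: 38.
Of those, multiples of 100: 2 (not leap unless ÷400).
Multiples of 400: 0.
Leap years = 38 − 2 + 0 = 36.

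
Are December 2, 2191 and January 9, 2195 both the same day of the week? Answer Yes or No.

From Dec 2, 2191 to Jan 9, 2195 is 1134 days.
1134 mod 7 = 0, so they are the same weekday.
(Dec 2, 2191 is a Friday; Jan 9, 2195 is a Friday.)

Yes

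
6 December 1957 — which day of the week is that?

Friday

January 1, 1957 is a Tuesday.
Jan 1, 1957 → Feb 1, 1957: 31 days (January has 31).
Feb 1, 1957 → Mar 1, 1957: 28 days (February has 28).
Mar 1, 1957 → Apr 1, 1957: 31 days (March has 31).
Apr 1, 1957 → May 1, 1957: 30 days (April has 30).
May 1, 1957 → Jun 1, 1957: 31 days (May has 31).
Jun 1, 1957 → Jul 1, 1957: 30 days (June has 30).
Jul 1, 1957 → Aug 1, 1957: 31 days (July has 31).
Aug 1, 1957 → Sep 1, 1957: 31 days (August has 31).
Sep 1, 1957 → Oct 1, 1957: 30 days (September has 30).
Oct 1, 1957 → Nov 1, 1957: 31 days (October has 31).
Nov 1, 1957 → Dec 1, 1957: 30 days (November has 30).
Dec 1, 1957 → Dec 6, 1957: 5 days.
Total: 339 days.
339 mod 7 = 3, so Tuesday + 3 = Friday.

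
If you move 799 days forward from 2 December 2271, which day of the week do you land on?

Sunday

First find the weekday of Dec 2, 2271. Doomsday rule: the anchor day for the 2200s is Friday. For year 71: 71÷12 = 5 r 11, and 11÷4 = 2, so 5+11+2 = 18.
Friday + 18 ≡ Tuesday — that's 2271's doomsday.
In December the doomsday date is Dec 12.
Dec 2 is 10 days before Dec 12; 10 mod 7 = 3, so Tuesday − 3 = Saturday.
799 mod 7 = 1, so 799 days after a Saturday is Saturday + 1 = Sunday.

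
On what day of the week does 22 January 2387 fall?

Doomsday rule: the anchor day for the 2300s is Wednesday. For year 87: 87÷12 = 7 r 3, and 3÷4 = 0, so 7+3+0 = 10.
Wednesday + 10 ≡ Saturday — that's 2387's doomsday.
In January the doomsday date is Jan 3 (2387 is not a leap year).
Jan 22 is 19 days after Jan 3; 19 mod 7 = 5, so Saturday + 5 = Thursday.

Thursday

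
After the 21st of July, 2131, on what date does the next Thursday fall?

July 26, 2131

Jul 21, 2131 is a Saturday.
From Saturday to the next Thursday is 5 days.
Jul 21, 2131 + 5 = Jul 26, 2131.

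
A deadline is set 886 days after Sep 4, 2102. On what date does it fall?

February 6, 2105

+365 (one year) → Sep 4, 2103 (521 left).
+366 (one year; includes Feb 29, 2104) → Sep 4, 2104 (155 left).
Sep has 30 days: +27 → Oct 1, 2104 (128 left).
Oct has 31 days: +31 → Nov 1, 2104 (97 left).
Nov has 30 days: +30 → Dec 1, 2104 (67 left).
Dec has 31 days: +31 → Jan 1, 2105 (36 left).
Jan has 31 days: +31 → Feb 1, 2105 (5 left).
+5 → Feb 6, 2105.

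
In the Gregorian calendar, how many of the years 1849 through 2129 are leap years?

68

Multiples of 4 in [1849,2129]: 70.
Of those, multiples of 100: 3 (not leap unless ÷400).
Multiples of 400: 1.
Leap years = 70 − 3 + 1 = 68.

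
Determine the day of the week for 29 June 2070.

Doomsday rule: the anchor day for the 2000s is Tuesday. For year 70: 70÷12 = 5 r 10, and 10÷4 = 2, so 5+10+2 = 17.
Tuesday + 17 ≡ Friday — that's 2070's doomsday.
In June the doomsday date is Jun 6.
Jun 29 is 23 days after Jun 6; 23 mod 7 = 2, so Friday + 2 = Sunday.

Sunday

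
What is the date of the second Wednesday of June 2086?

June 12, 2086

June 1, 2086 is a Saturday.
The first Wednesday is therefore June 5 (4 days later).
The second Wednesday is 5 + 1×7 = June 12.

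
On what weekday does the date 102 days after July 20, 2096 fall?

Jul 20, 2096 is a Friday.
102 mod 7 = 4, so 102 days after a Friday is Friday + 4 = Tuesday.

Tuesday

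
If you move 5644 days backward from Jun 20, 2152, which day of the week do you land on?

Jun 20, 2152 is a Tuesday.
5644 mod 7 = 2, so 5644 days before a Tuesday is Tuesday − 2 = Sunday.

Sunday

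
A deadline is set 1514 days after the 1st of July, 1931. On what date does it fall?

+366 (one year; includes Feb 29, 1932) → Jul 1, 1932 (1148 left).
+365 (one year) → Jul 1, 1933 (783 left).
+365 (one year) → Jul 1, 1934 (418 left).
+365 (one year) → Jul 1, 1935 (53 left).
Jul has 31 days: +31 → Aug 1, 1935 (22 left).
+22 → Aug 23, 1935.

August 23, 1935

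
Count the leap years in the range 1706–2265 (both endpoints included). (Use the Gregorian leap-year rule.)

Multiples of 4 in [1706,2265]: 140.
Of those, multiples of 100: 5 (not leap unless ÷400).
Multiples of 400: 1.
Leap years = 140 − 5 + 1 = 136.

136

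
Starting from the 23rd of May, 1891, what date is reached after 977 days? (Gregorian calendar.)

+366 (one year; includes Feb 29, 1892) → May 23, 1892 (611 left).
+365 (one year) → May 23, 1893 (246 left).
May has 31 days: +9 → Jun 1, 1893 (237 left).
Jun has 30 days: +30 → Jul 1, 1893 (207 left).
Jul has 31 days: +31 → Aug 1, 1893 (176 left).
Aug has 31 days: +31 → Sep 1, 1893 (145 left).
Sep has 30 days: +30 → Oct 1, 1893 (115 left).
Oct has 31 days: +31 → Nov 1, 1893 (84 left).
Nov has 30 days: +30 → Dec 1, 1893 (54 left).
Dec has 31 days: +31 → Jan 1, 1894 (23 left).
+23 → Jan 24, 1894.

January 24, 1894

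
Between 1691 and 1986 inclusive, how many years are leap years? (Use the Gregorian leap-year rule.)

71

Multiples of 4 in [1691,1986]: 74.
Of those, multiples of 100: 3 (not leap unless ÷400).
Multiples of 400: 0.
Leap years = 74 − 3 + 0 = 71.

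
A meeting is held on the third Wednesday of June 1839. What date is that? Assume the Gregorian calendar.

June 1, 1839 is a Saturday.
The first Wednesday is therefore June 5 (4 days later).
The third Wednesday is 5 + 2×7 = June 19.

June 19, 1839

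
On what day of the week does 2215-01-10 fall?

Doomsday rule: the anchor day for the 2200s is Friday. For year 15: 15÷12 = 1 r 3, and 3÷4 = 0, so 1+3+0 = 4.
Friday + 4 ≡ Tuesday — that's 2215's doomsday.
In January the doomsday date is Jan 3 (2215 is not a leap year).
Jan 10 is 7 days after Jan 3; 7 mod 7 = 0, so Tuesday + 0 = Tuesday.

Tuesday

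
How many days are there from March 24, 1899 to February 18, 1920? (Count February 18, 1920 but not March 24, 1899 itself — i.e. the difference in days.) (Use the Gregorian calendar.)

Mar 24, 1899 → Mar 24, 1900: 365 days.
Mar 24, 1900 → Mar 24, 1901: 365 days.
Mar 24, 1901 → Mar 24, 1902: 365 days.
Mar 24, 1902 → Mar 24, 1903: 365 days.
Mar 24, 1903 → Mar 24, 1904: 366 days (Feb 29, 1904 is in that span).
Mar 24, 1904 → Mar 24, 1905: 365 days.
Mar 24, 1905 → Mar 24, 1906: 365 days.
Mar 24, 1906 → Mar 24, 1907: 365 days.
Mar 24, 1907 → Mar 24, 1908: 366 days (Feb 29, 1908 is in that span).
Mar 24, 1908 → Mar 24, 1909: 365 days.
Mar 24, 1909 → Mar 24, 1910: 365 days.
Mar 24, 1910 → Mar 24, 1911: 365 days.
Mar 24, 1911 → Mar 24, 1912: 366 days (Feb 29, 1912 is in that span).
Mar 24, 1912 → Mar 24, 1913: 365 days.
Mar 24, 1913 → Mar 24, 1914: 365 days.
Mar 24, 1914 → Mar 24, 1915: 365 days.
Mar 24, 1915 → Mar 24, 1916: 366 days (Feb 29, 1916 is in that span).
Mar 24, 1916 → Mar 24, 1917: 365 days.
Mar 24, 1917 → Mar 24, 1918: 365 days.
Mar 24, 1918 → Mar 24, 1919: 365 days.
Mar 24, 1919 → Apr 24, 1919: 31 days (March has 31).
Apr 24, 1919 → May 24, 1919: 30 days (April has 30).
May 24, 1919 → Jun 24, 1919: 31 days (May has 31).
Jun 24, 1919 → Jul 24, 1919: 30 days (June has 30).
Jul 24, 1919 → Aug 24, 1919: 31 days (July has 31).
Aug 24, 1919 → Sep 24, 1919: 31 days (August has 31).
Sep 24, 1919 → Oct 24, 1919: 30 days (September has 30).
Oct 24, 1919 → Nov 24, 1919: 31 days (October has 31).
Nov 24, 1919 → Dec 24, 1919: 30 days (November has 30).
Dec 24, 1919 → Jan 24, 1920: 31 days (December has 31).
Jan 24, 1920 → Feb 18, 1920: 25 days.
Total: 7635 days.

7635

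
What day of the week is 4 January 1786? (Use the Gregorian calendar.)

Wednesday

Doomsday rule: the anchor day for the 1700s is Sunday. For year 86: 86÷12 = 7 r 2, and 2÷4 = 0, so 7+2+0 = 9.
Sunday + 9 ≡ Tuesday — that's 1786's doomsday.
In January the doomsday date is Jan 3 (1786 is not a leap year).
Jan 4 is 1 day after Jan 3; 1 mod 7 = 1, so Tuesday + 1 = Wednesday.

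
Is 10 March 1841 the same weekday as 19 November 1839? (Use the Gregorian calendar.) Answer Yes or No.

No

From Nov 19, 1839 to Mar 10, 1841 is 477 days.
477 mod 7 = 1, so they are different weekdays.
(Nov 19, 1839 is a Tuesday; Mar 10, 1841 is a Wednesday.)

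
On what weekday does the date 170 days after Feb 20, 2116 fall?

Feb 20, 2116 is a Thursday.
170 mod 7 = 2, so 170 days after a Thursday is Thursday + 2 = Saturday.

Saturday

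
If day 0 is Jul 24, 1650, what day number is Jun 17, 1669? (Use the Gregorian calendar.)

Jul 24, 1650 → Jul 24, 1651: 365 days.
Jul 24, 1651 → Jul 24, 1652: 366 days (Feb 29, 1652 is in that span).
Jul 24, 1652 → Jul 24, 1653: 365 days.
Jul 24, 1653 → Jul 24, 1654: 365 days.
Jul 24, 1654 → Jul 24, 1655: 365 days.
Jul 24, 1655 → Jul 24, 1656: 366 days (Feb 29, 1656 is in that span).
Jul 24, 1656 → Jul 24, 1657: 365 days.
Jul 24, 1657 → Jul 24, 1658: 365 days.
Jul 24, 1658 → Jul 24, 1659: 365 days.
Jul 24, 1659 → Jul 24, 1660: 366 days (Feb 29, 1660 is in that span).
Jul 24, 1660 → Jul 24, 1661: 365 days.
Jul 24, 1661 → Jul 24, 1662: 365 days.
Jul 24, 1662 → Jul 24, 1663: 365 days.
Jul 24, 1663 → Jul 24, 1664: 366 days (Feb 29, 1664 is in that span).
Jul 24, 1664 → Jul 24, 1665: 365 days.
Jul 24, 1665 → Jul 24, 1666: 365 days.
Jul 24, 1666 → Jul 24, 1667: 365 days.
Jul 24, 1667 → Jul 24, 1668: 366 days (Feb 29, 1668 is in that span).
Jul 24, 1668 → Aug 24, 1668: 31 days (July has 31).
Aug 24, 1668 → Sep 24, 1668: 31 days (August has 31).
Sep 24, 1668 → Oct 24, 1668: 30 days (September has 30).
Oct 24, 1668 → Nov 24, 1668: 31 days (October has 31).
Nov 24, 1668 → Dec 24, 1668: 30 days (November has 30).
Dec 24, 1668 → Jan 24, 1669: 31 days (December has 31).
Jan 24, 1669 → Feb 24, 1669: 31 days (January has 31).
Feb 24, 1669 → Mar 24, 1669: 28 days (February has 28).
Mar 24, 1669 → Apr 24, 1669: 31 days (March has 31).
Apr 24, 1669 → May 24, 1669: 30 days (April has 30).
May 24, 1669 → Jun 17, 1669: 24 days.
Total: 6903 days.

6903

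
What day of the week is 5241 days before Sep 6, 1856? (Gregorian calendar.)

First find the weekday of Sep 6, 1856. Doomsday rule: the anchor day for the 1800s is Friday. For year 56: 56÷12 = 4 r 8, and 8÷4 = 2, so 4+8+2 = 14.
Friday + 14 ≡ Friday — that's 1856's doomsday.
In September the doomsday date is Sep 5.
Sep 6 is 1 day after Sep 5; 1 mod 7 = 1, so Friday + 1 = Saturday.
5241 mod 7 = 5, so 5241 days before a Saturday is Saturday − 5 = Monday.

Monday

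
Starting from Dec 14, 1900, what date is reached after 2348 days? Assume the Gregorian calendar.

May 20, 1907

+365 (one year) → Dec 14, 1901 (1983 left).
+365 (one year) → Dec 14, 1902 (1618 left).
+365 (one year) → Dec 14, 1903 (1253 left).
+366 (one year; includes Feb 29, 1904) → Dec 14, 1904 (887 left).
+365 (one year) → Dec 14, 1905 (522 left).
+365 (one year) → Dec 14, 1906 (157 left).
Dec has 31 days: +18 → Jan 1, 1907 (139 left).
Jan has 31 days: +31 → Feb 1, 1907 (108 left).
Feb has 28 days: +28 → Mar 1, 1907 (80 left).
Mar has 31 days: +31 → Apr 1, 1907 (49 left).
Apr has 30 days: +30 → May 1, 1907 (19 left).
+19 → May 20, 1907.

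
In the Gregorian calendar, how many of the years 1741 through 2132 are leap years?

Multiples of 4 in [1741,2132]: 98.
Of those, multiples of 100: 4 (not leap unless ÷400).
Multiples of 400: 1.
Leap years = 98 − 4 + 1 = 95.

95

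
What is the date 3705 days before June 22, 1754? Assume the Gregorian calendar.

April 30, 1744

−365 (one year) → Jun 22, 1753 (3340 left).
−365 (one year) → Jun 22, 1752 (2975 left).
−366 (one year; includes Feb 29, 1752) → Jun 22, 1751 (2609 left).
−365 (one year) → Jun 22, 1750 (2244 left).
−365 (one year) → Jun 22, 1749 (1879 left).
−365 (one year) → Jun 22, 1748 (1514 left).
−366 (one year; includes Feb 29, 1748) → Jun 22, 1747 (1148 left).
−365 (one year) → Jun 22, 1746 (783 left).
−365 (one year) → Jun 22, 1745 (418 left).
−365 (one year) → Jun 22, 1744 (53 left).
−22 → May 31, 1744 (end of May, 31 days; 31 left).
−31 → Apr 30, 1744 (end of Apr, 30 days; 0 left).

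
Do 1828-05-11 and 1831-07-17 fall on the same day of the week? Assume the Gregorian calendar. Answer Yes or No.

Yes

From May 11, 1828 to Jul 17, 1831 is 1162 days.
1162 mod 7 = 0, so they are the same weekday.
(May 11, 1828 is a Sunday; Jul 17, 1831 is a Sunday.)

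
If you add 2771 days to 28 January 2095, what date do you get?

+365 (one year) → Jan 28, 2096 (2406 left).
+366 (one year; includes Feb 29, 2096) → Jan 28, 2097 (2040 left).
+365 (one year) → Jan 28, 2098 (1675 left).
+365 (one year) → Jan 28, 2099 (1310 left).
+365 (one year) → Jan 28, 2100 (945 left).
+365 (one year) → Jan 28, 2101 (580 left).
+365 (one year) → Jan 28, 2102 (215 left).
Jan has 31 days: +4 → Feb 1, 2102 (211 left).
Feb has 28 days: +28 → Mar 1, 2102 (183 left).
Mar has 31 days: +31 → Apr 1, 2102 (152 left).
Apr has 30 days: +30 → May 1, 2102 (122 left).
May has 31 days: +31 → Jun 1, 2102 (91 left).
Jun has 30 days: +30 → Jul 1, 2102 (61 left).
Jul has 31 days: +31 → Aug 1, 2102 (30 left).
+30 → Aug 31, 2102.

August 31, 2102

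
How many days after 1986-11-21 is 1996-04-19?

Nov 21, 1986 → Nov 21, 1987: 365 days.
Nov 21, 1987 → Nov 21, 1988: 366 days (Feb 29, 1988 is in that span).
Nov 21, 1988 → Nov 21, 1989: 365 days.
Nov 21, 1989 → Nov 21, 1990: 365 days.
Nov 21, 1990 → Nov 21, 1991: 365 days.
Nov 21, 1991 → Nov 21, 1992: 366 days (Feb 29, 1992 is in that span).
Nov 21, 1992 → Nov 21, 1993: 365 days.
Nov 21, 1993 → Nov 21, 1994: 365 days.
Nov 21, 1994 → Nov 21, 1995: 365 days.
Nov 21, 1995 → Dec 21, 1995: 30 days (November has 30).
Dec 21, 1995 → Jan 21, 1996: 31 days (December has 31).
Jan 21, 1996 → Feb 21, 1996: 31 days (January has 31).
Feb 21, 1996 → Mar 21, 1996: 29 days (February has 29).
Mar 21, 1996 → Apr 19, 1996: 29 days.
Total: 3437 days.

3437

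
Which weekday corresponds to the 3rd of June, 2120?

Doomsday rule: the anchor day for the 2100s is Sunday. For year 20: 20÷12 = 1 r 8, and 8÷4 = 2, so 1+8+2 = 11.
Sunday + 11 ≡ Thursday — that's 2120's doomsday.
In June the doomsday date is Jun 6.
Jun 3 is 3 days before Jun 6; 3 mod 7 = 3, so Thursday − 3 = Monday.

Monday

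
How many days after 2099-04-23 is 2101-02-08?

Apr 23, 2099 → Apr 23, 2100: 365 days.
Apr 23, 2100 → May 23, 2100: 30 days (April has 30).
May 23, 2100 → Jun 23, 2100: 31 days (May has 31).
Jun 23, 2100 → Jul 23, 2100: 30 days (June has 30).
Jul 23, 2100 → Aug 23, 2100: 31 days (July has 31).
Aug 23, 2100 → Sep 23, 2100: 31 days (August has 31).
Sep 23, 2100 → Oct 23, 2100: 30 days (September has 30).
Oct 23, 2100 → Nov 23, 2100: 31 days (October has 31).
Nov 23, 2100 → Dec 23, 2100: 30 days (November has 30).
Dec 23, 2100 → Jan 23, 2101: 31 days (December has 31).
Jan 23, 2101 → Feb 8, 2101: 16 days.
Total: 656 days.

656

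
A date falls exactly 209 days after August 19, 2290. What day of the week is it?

Monday

Aug 19, 2290 is a Tuesday.
209 mod 7 = 6, so 209 days after a Tuesday is Tuesday + 6 = Monday.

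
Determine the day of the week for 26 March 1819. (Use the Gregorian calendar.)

Friday

Doomsday rule: the anchor day for the 1800s is Friday. For year 19: 19÷12 = 1 r 7, and 7÷4 = 1, so 1+7+1 = 9.
Friday + 9 ≡ Sunday — that's 1819's doomsday.
In March the doomsday date is Mar 14.
Mar 26 is 12 days after Mar 14; 12 mod 7 = 5, so Sunday + 5 = Friday.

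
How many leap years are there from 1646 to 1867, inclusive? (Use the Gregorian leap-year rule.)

Multiples of 4 in [1646,1867]: 55.
Of those, multiples of 100: 2 (not leap unless ÷400).
Multiples of 400: 0.
Leap years = 55 − 2 + 0 = 53.

53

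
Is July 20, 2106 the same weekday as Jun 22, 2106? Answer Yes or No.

Yes

From Jun 22, 2106 to Jul 20, 2106 is 28 days.
28 mod 7 = 0, so they are the same weekday.
(Jun 22, 2106 is a Tuesday; Jul 20, 2106 is a Tuesday.)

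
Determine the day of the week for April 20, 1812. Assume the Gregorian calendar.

Monday

Doomsday rule: the anchor day for the 1800s is Friday. For year 12: 12÷12 = 1 r 0, and 0÷4 = 0, so 1+0+0 = 1.
Friday + 1 ≡ Saturday — that's 1812's doomsday.
In April the doomsday date is Apr 4.
Apr 20 is 16 days after Apr 4; 16 mod 7 = 2, so Saturday + 2 = Monday.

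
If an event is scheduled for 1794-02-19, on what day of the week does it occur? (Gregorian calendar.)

Wednesday

Doomsday rule: the anchor day for the 1700s is Sunday. For year 94: 94÷12 = 7 r 10, and 10÷4 = 2, so 7+10+2 = 19.
Sunday + 19 ≡ Friday — that's 1794's doomsday.
In February the doomsday date is Feb 28 (1794 is not a leap year).
Feb 19 is 9 days before Feb 28; 9 mod 7 = 2, so Friday − 2 = Wednesday.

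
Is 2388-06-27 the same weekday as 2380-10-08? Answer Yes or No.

From Oct 8, 2380 to Jun 27, 2388 is 2819 days.
2819 mod 7 = 5, so they are different weekdays.
(Oct 8, 2380 is a Wednesday; Jun 27, 2388 is a Monday.)

No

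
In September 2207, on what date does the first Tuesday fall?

September 1, 2207 is a Tuesday.
The first Tuesday is therefore September 1 (same day).

September 1, 2207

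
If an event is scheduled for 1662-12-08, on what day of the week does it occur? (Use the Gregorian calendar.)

Doomsday rule: the anchor day for the 1600s is Tuesday. For year 62: 62÷12 = 5 r 2, and 2÷4 = 0, so 5+2+0 = 7.
Tuesday + 7 ≡ Tuesday — that's 1662's doomsday.
In December the doomsday date is Dec 12.
Dec 8 is 4 days before Dec 12; 4 mod 7 = 4, so Tuesday − 4 = Friday.

Friday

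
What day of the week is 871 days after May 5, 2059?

Thursday

May 5, 2059 is a Monday.
871 mod 7 = 3, so 871 days after a Monday is Monday + 3 = Thursday.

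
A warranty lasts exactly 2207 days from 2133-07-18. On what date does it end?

August 3, 2139

+365 (one year) → Jul 18, 2134 (1842 left).
+365 (one year) → Jul 18, 2135 (1477 left).
+366 (one year; includes Feb 29, 2136) → Jul 18, 2136 (1111 left).
+365 (one year) → Jul 18, 2137 (746 left).
+365 (one year) → Jul 18, 2138 (381 left).
Jul has 31 days: +14 → Aug 1, 2138 (367 left).
Aug has 31 days: +31 → Sep 1, 2138 (336 left).
Sep has 30 days: +30 → Oct 1, 2138 (306 left).
Oct has 31 days: +31 → Nov 1, 2138 (275 left).
Nov has 30 days: +30 → Dec 1, 2138 (245 left).
Dec has 31 days: +31 → Jan 1, 2139 (214 left).
Jan has 31 days: +31 → Feb 1, 2139 (183 left).
Feb has 28 days: +28 → Mar 1, 2139 (155 left).
Mar has 31 days: +31 → Apr 1, 2139 (124 left).
Apr has 30 days: +30 → May 1, 2139 (94 left).
May has 31 days: +31 → Jun 1, 2139 (63 left).
Jun has 30 days: +30 → Jul 1, 2139 (33 left).
Jul has 31 days: +31 → Aug 1, 2139 (2 left).
+2 → Aug 3, 2139.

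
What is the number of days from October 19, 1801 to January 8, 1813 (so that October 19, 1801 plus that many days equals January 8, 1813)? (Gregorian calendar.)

4099

Oct 19, 1801 → Oct 19, 1802: 365 days.
Oct 19, 1802 → Oct 19, 1803: 365 days.
Oct 19, 1803 → Oct 19, 1804: 366 days (Feb 29, 1804 is in that span).
Oct 19, 1804 → Oct 19, 1805: 365 days.
Oct 19, 1805 → Oct 19, 1806: 365 days.
Oct 19, 1806 → Oct 19, 1807: 365 days.
Oct 19, 1807 → Oct 19, 1808: 366 days (Feb 29, 1808 is in that span).
Oct 19, 1808 → Oct 19, 1809: 365 days.
Oct 19, 1809 → Oct 19, 1810: 365 days.
Oct 19, 1810 → Oct 19, 1811: 365 days.
Oct 19, 1811 → Oct 19, 1812: 366 days (Feb 29, 1812 is in that span).
Oct 19, 1812 → Nov 19, 1812: 31 days (October has 31).
Nov 19, 1812 → Dec 19, 1812: 30 days (November has 30).
Dec 19, 1812 → Jan 8, 1813: 20 days.
Total: 4099 days.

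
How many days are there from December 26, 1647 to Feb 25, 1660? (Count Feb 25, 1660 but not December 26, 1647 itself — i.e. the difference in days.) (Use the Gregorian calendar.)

4444

Dec 26, 1647 → Dec 26, 1648: 366 days (Feb 29, 1648 is in that span).
Dec 26, 1648 → Dec 26, 1649: 365 days.
Dec 26, 1649 → Dec 26, 1650: 365 days.
Dec 26, 1650 → Dec 26, 1651: 365 days.
Dec 26, 1651 → Dec 26, 1652: 366 days (Feb 29, 1652 is in that span).
Dec 26, 1652 → Dec 26, 1653: 365 days.
Dec 26, 1653 → Dec 26, 1654: 365 days.
Dec 26, 1654 → Dec 26, 1655: 365 days.
Dec 26, 1655 → Dec 26, 1656: 366 days (Feb 29, 1656 is in that span).
Dec 26, 1656 → Dec 26, 1657: 365 days.
Dec 26, 1657 → Dec 26, 1658: 365 days.
Dec 26, 1658 → Dec 26, 1659: 365 days.
Dec 26, 1659 → Jan 26, 1660: 31 days (December has 31).
Jan 26, 1660 → Feb 25, 1660: 30 days.
Total: 4444 days.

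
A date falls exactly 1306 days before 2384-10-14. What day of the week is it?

First find the weekday of Oct 14, 2384. Doomsday rule: the anchor day for the 2300s is Wednesday. For year 84: 84÷12 = 7 r 0, and 0÷4 = 0, so 7+0+0 = 7.
Wednesday + 7 ≡ Wednesday — that's 2384's doomsday.
In October the doomsday date is Oct 10.
Oct 14 is 4 days after Oct 10; 4 mod 7 = 4, so Wednesday + 4 = Sunday.
1306 mod 7 = 4, so 1306 days before a Sunday is Sunday − 4 = Wednesday.

Wednesday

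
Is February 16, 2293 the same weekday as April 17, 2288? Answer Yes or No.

From Apr 17, 2288 to Feb 16, 2293 is 1766 days.
1766 mod 7 = 2, so they are different weekdays.
(Apr 17, 2288 is a Tuesday; Feb 16, 2293 is a Thursday.)

No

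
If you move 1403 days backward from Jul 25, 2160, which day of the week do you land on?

Tuesday

Jul 25, 2160 is a Friday.
1403 mod 7 = 3, so 1403 days before a Friday is Friday − 3 = Tuesday.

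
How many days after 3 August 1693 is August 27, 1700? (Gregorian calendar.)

2580

Aug 3, 1693 → Aug 3, 1694: 365 days.
Aug 3, 1694 → Aug 3, 1695: 365 days.
Aug 3, 1695 → Aug 3, 1696: 366 days (Feb 29, 1696 is in that span).
Aug 3, 1696 → Aug 3, 1697: 365 days.
Aug 3, 1697 → Aug 3, 1698: 365 days.
Aug 3, 1698 → Aug 3, 1699: 365 days.
Aug 3, 1699 → Sep 3, 1699: 31 days (August has 31).
Sep 3, 1699 → Oct 3, 1699: 30 days (September has 30).
Oct 3, 1699 → Nov 3, 1699: 31 days (October has 31).
Nov 3, 1699 → Dec 3, 1699: 30 days (November has 30).
Dec 3, 1699 → Jan 3, 1700: 31 days (December has 31).
Jan 3, 1700 → Feb 3, 1700: 31 days (January has 31).
Feb 3, 1700 → Mar 3, 1700: 28 days (February has 28).
Mar 3, 1700 → Apr 3, 1700: 31 days (March has 31).
Apr 3, 1700 → May 3, 1700: 30 days (April has 30).
May 3, 1700 → Jun 3, 1700: 31 days (May has 31).
Jun 3, 1700 → Jul 3, 1700: 30 days (June has 30).
Jul 3, 1700 → Aug 3, 1700: 31 days (July has 31).
Aug 3, 1700 → Aug 27, 1700: 24 days.
Total: 2580 days.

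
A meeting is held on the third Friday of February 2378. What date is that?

February 17, 2378

February 1, 2378 is a Wednesday.
The first Friday is therefore February 3 (2 days later).
The third Friday is 3 + 2×7 = February 17.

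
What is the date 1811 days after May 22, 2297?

May 8, 2302

+365 (one year) → May 22, 2298 (1446 left).
+365 (one year) → May 22, 2299 (1081 left).
+365 (one year) → May 22, 2300 (716 left).
+365 (one year) → May 22, 2301 (351 left).
May has 31 days: +10 → Jun 1, 2301 (341 left).
Jun has 30 days: +30 → Jul 1, 2301 (311 left).
Jul has 31 days: +31 → Aug 1, 2301 (280 left).
Aug has 31 days: +31 → Sep 1, 2301 (249 left).
Sep has 30 days: +30 → Oct 1, 2301 (219 left).
Oct has 31 days: +31 → Nov 1, 2301 (188 left).
Nov has 30 days: +30 → Dec 1, 2301 (158 left).
Dec has 31 days: +31 → Jan 1, 2302 (127 left).
Jan has 31 days: +31 → Feb 1, 2302 (96 left).
Feb has 28 days: +28 → Mar 1, 2302 (68 left).
Mar has 31 days: +31 → Apr 1, 2302 (37 left).
Apr has 30 days: +30 → May 1, 2302 (7 left).
+7 → May 8, 2302.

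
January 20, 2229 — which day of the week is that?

Doomsday rule: the anchor day for the 2200s is Friday. For year 29: 29÷12 = 2 r 5, and 5÷4 = 1, so 2+5+1 = 8.
Friday + 8 ≡ Saturday — that's 2229's doomsday.
In January the doomsday date is Jan 3 (2229 is not a leap year).
Jan 20 is 17 days after Jan 3; 17 mod 7 = 3, so Saturday + 3 = Tuesday.

Tuesday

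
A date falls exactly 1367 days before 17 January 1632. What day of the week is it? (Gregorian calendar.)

Thursday

First find the weekday of Jan 17, 1632. Doomsday rule: the anchor day for the 1600s is Tuesday. For year 32: 32÷12 = 2 r 8, and 8÷4 = 2, so 2+8+2 = 12.
Tuesday + 12 ≡ Sunday — that's 1632's doomsday.
In January the doomsday date is Jan 4 (1632 is a leap year (divisible by 4)).
Jan 17 is 13 days after Jan 4; 13 mod 7 = 6, so Sunday + 6 = Saturday.
1367 mod 7 = 2, so 1367 days before a Saturday is Saturday − 2 = Thursday.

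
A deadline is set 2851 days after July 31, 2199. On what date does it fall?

+365 (one year) → Jul 31, 2200 (2486 left).
+365 (one year) → Jul 31, 2201 (2121 left).
+365 (one year) → Jul 31, 2202 (1756 left).
+365 (one year) → Jul 31, 2203 (1391 left).
+366 (one year; includes Feb 29, 2204) → Jul 31, 2204 (1025 left).
+365 (one year) → Jul 31, 2205 (660 left).
+365 (one year) → Jul 31, 2206 (295 left).
Jul has 31 days: +1 → Aug 1, 2206 (294 left).
Aug has 31 days: +31 → Sep 1, 2206 (263 left).
Sep has 30 days: +30 → Oct 1, 2206 (233 left).
Oct has 31 days: +31 → Nov 1, 2206 (202 left).
Nov has 30 days: +30 → Dec 1, 2206 (172 left).
Dec has 31 days: +31 → Jan 1, 2207 (141 left).
Jan has 31 days: +31 → Feb 1, 2207 (110 left).
Feb has 28 days: +28 → Mar 1, 2207 (82 left).
Mar has 31 days: +31 → Apr 1, 2207 (51 left).
Apr has 30 days: +30 → May 1, 2207 (21 left).
+21 → May 22, 2207.

May 22, 2207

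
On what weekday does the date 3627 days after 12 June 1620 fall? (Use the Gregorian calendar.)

First find the weekday of Jun 12, 1620. Doomsday rule: the anchor day for the 1600s is Tuesday. For year 20: 20÷12 = 1 r 8, and 8÷4 = 2, so 1+8+2 = 11.
Tuesday + 11 ≡ Saturday — that's 1620's doomsday.
In June the doomsday date is Jun 6.
Jun 12 is 6 days after Jun 6; 6 mod 7 = 6, so Saturday + 6 = Friday.
3627 mod 7 = 1, so 3627 days after a Friday is Friday + 1 = Saturday.

Saturday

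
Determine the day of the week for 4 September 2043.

Friday

Doomsday rule: the anchor day for the 2000s is Tuesday. For year 43: 43÷12 = 3 r 7, and 7÷4 = 1, so 3+7+1 = 11.
Tuesday + 11 ≡ Saturday — that's 2043's doomsday.
In September the doomsday date is Sep 5.
Sep 4 is 1 day before Sep 5; 1 mod 7 = 1, so Saturday − 1 = Friday.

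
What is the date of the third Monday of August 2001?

August 20, 2001

August 1, 2001 is a Wednesday.
The first Monday is therefore August 6 (5 days later).
The third Monday is 6 + 2×7 = August 20.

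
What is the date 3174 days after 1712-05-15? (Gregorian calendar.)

+365 (one year) → May 15, 1713 (2809 left).
+365 (one year) → May 15, 1714 (2444 left).
+365 (one year) → May 15, 1715 (2079 left).
+366 (one year; includes Feb 29, 1716) → May 15, 1716 (1713 left).
+365 (one year) → May 15, 1717 (1348 left).
+365 (one year) → May 15, 1718 (983 left).
+365 (one year) → May 15, 1719 (618 left).
+366 (one year; includes Feb 29, 1720) → May 15, 1720 (252 left).
May has 31 days: +17 → Jun 1, 1720 (235 left).
Jun has 30 days: +30 → Jul 1, 1720 (205 left).
Jul has 31 days: +31 → Aug 1, 1720 (174 left).
Aug has 31 days: +31 → Sep 1, 1720 (143 left).
Sep has 30 days: +30 → Oct 1, 1720 (113 left).
Oct has 31 days: +31 → Nov 1, 1720 (82 left).
Nov has 30 days: +30 → Dec 1, 1720 (52 left).
Dec has 31 days: +31 → Jan 1, 1721 (21 left).
+21 → Jan 22, 1721.

January 22, 1721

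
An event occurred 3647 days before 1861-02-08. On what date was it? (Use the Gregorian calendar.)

February 14, 1851

−366 (one year; includes Feb 29, 1860) → Feb 8, 1860 (3281 left).
−365 (one year) → Feb 8, 1859 (2916 left).
−365 (one year) → Feb 8, 1858 (2551 left).
−365 (one year) → Feb 8, 1857 (2186 left).
−366 (one year; includes Feb 29, 1856) → Feb 8, 1856 (1820 left).
−365 (one year) → Feb 8, 1855 (1455 left).
−365 (one year) → Feb 8, 1854 (1090 left).
−365 (one year) → Feb 8, 1853 (725 left).
−366 (one year; includes Feb 29, 1852) → Feb 8, 1852 (359 left).
−8 → Jan 31, 1852 (end of Jan, 31 days; 351 left).
−31 → Dec 31, 1851 (end of Dec, 31 days; 320 left).
−31 → Nov 30, 1851 (end of Nov, 30 days; 289 left).
−30 → Oct 31, 1851 (end of Oct, 31 days; 259 left).
−31 → Sep 30, 1851 (end of Sep, 30 days; 228 left).
−30 → Aug 31, 1851 (end of Aug, 31 days; 198 left).
−31 → Jul 31, 1851 (end of Jul, 31 days; 167 left).
−31 → Jun 30, 1851 (end of Jun, 30 days; 136 left).
−30 → May 31, 1851 (end of May, 31 days; 106 left).
−31 → Apr 30, 1851 (end of Apr, 30 days; 75 left).
−30 → Mar 31, 1851 (end of Mar, 31 days; 45 left).
−31 → Feb 28, 1851 (end of Feb, 28 days; 14 left).
−14 → Feb 14, 1851.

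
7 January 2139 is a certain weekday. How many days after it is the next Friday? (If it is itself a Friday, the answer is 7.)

2

Jan 7, 2139 is a Wednesday.
From Wednesday to the next Friday is 2 days.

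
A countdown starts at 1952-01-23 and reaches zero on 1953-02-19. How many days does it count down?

Jan 23, 1952 → Feb 23, 1952: 31 days (January has 31).
Feb 23, 1952 → Mar 23, 1952: 29 days (February has 29).
Mar 23, 1952 → Apr 23, 1952: 31 days (March has 31).
Apr 23, 1952 → May 23, 1952: 30 days (April has 30).
May 23, 1952 → Jun 23, 1952: 31 days (May has 31).
Jun 23, 1952 → Jul 23, 1952: 30 days (June has 30).
Jul 23, 1952 → Aug 23, 1952: 31 days (July has 31).
Aug 23, 1952 → Sep 23, 1952: 31 days (August has 31).
Sep 23, 1952 → Oct 23, 1952: 30 days (September has 30).
Oct 23, 1952 → Nov 23, 1952: 31 days (October has 31).
Nov 23, 1952 → Dec 23, 1952: 30 days (November has 30).
Dec 23, 1952 → Jan 23, 1953: 31 days (December has 31).
Jan 23, 1953 → Feb 19, 1953: 27 days.
Total: 393 days.

393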